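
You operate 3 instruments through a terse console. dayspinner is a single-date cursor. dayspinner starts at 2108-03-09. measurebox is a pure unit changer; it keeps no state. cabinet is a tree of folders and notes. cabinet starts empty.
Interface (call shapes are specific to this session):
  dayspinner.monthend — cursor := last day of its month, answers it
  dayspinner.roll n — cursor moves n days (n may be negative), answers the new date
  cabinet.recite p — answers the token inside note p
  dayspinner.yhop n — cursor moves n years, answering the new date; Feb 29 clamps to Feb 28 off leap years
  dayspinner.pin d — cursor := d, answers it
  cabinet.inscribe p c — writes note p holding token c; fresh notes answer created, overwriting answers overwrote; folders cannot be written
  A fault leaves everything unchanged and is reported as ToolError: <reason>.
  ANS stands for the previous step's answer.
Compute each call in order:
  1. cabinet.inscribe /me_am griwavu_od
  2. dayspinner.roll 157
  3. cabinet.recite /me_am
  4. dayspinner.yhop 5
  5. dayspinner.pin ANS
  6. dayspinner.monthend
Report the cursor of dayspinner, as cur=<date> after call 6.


Answer: cur=2113-08-31

Derivation:
Step: cabinet.inscribe[/me_am; griwavu_od]
Result: created
Step: dayspinner.roll[157]
Result: 2108-08-13
Step: cabinet.recite[/me_am]
Result: griwavu_od
Step: dayspinner.yhop[5]
Result: 2113-08-13
Step: dayspinner.pin[ANS]
Result: 2113-08-13
Step: dayspinner.monthend[]
Result: 2113-08-31


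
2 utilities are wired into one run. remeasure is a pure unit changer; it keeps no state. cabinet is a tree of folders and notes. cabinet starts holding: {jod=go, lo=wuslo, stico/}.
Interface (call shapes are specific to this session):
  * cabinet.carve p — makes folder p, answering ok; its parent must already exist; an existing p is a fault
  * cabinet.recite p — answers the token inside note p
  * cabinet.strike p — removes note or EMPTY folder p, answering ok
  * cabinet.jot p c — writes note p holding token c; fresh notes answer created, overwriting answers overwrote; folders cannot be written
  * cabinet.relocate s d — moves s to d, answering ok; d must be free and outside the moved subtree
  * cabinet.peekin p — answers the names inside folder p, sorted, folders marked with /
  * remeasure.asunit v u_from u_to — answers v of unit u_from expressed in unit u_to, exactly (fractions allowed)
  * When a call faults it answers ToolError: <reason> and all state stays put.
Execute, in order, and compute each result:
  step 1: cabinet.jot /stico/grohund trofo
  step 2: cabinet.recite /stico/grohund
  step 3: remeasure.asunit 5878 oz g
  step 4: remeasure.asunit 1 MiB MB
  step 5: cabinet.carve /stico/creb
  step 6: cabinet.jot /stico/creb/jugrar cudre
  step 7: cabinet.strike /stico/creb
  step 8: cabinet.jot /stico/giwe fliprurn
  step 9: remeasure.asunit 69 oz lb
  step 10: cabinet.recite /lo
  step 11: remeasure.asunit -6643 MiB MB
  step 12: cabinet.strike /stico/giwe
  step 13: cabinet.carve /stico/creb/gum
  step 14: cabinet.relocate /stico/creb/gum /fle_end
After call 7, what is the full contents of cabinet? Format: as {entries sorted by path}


Answer: {jod=go, lo=wuslo, stico/, stico/creb/, stico/creb/jugrar=cudre, stico/grohund=trofo}

Derivation:
[in] cabinet.jot p→/stico/grohund c→trofo
[out] created
[in] cabinet.recite p→/stico/grohund
[out] trofo
[in] remeasure.asunit v→5878 u_from→oz u_to→g
[out] 133310797543/800000
[in] remeasure.asunit v→1 u_from→MiB u_to→MB
[out] 16384/15625
[in] cabinet.carve p→/stico/creb
[out] ok
[in] cabinet.jot p→/stico/creb/jugrar c→cudre
[out] created
[in] cabinet.strike p→/stico/creb
[out] ToolError: not empty
[in] cabinet.jot p→/stico/giwe c→fliprurn
[out] created
[in] remeasure.asunit v→69 u_from→oz u_to→lb
[out] 69/16
[in] cabinet.recite p→/lo
[out] wuslo
[in] remeasure.asunit v→-6643 u_from→MiB u_to→MB
[out] -108838912/15625
[in] cabinet.strike p→/stico/giwe
[out] ok
[in] cabinet.carve p→/stico/creb/gum
[out] ok
[in] cabinet.relocate s→/stico/creb/gum d→/fle_end
[out] ok


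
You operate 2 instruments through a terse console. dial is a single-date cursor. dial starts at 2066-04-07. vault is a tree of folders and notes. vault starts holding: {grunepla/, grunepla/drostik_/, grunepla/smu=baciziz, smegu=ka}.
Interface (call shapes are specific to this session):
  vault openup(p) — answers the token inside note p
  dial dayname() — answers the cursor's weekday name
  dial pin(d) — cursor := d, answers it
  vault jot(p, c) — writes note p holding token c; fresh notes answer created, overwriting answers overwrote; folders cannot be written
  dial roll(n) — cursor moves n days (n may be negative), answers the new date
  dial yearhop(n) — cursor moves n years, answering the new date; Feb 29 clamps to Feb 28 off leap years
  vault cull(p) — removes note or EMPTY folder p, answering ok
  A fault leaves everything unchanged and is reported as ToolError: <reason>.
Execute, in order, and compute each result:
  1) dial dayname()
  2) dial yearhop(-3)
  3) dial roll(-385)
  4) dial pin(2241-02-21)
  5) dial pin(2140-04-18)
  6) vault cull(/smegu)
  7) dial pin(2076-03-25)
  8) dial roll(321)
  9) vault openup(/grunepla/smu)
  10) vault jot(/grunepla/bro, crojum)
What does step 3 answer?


! 1. dial dayname() == Wednesday
! 2. dial yearhop(n→-3) == 2063-04-07
! 3. dial roll(n→-385) == 2062-03-18
! 4. dial pin(d→2241-02-21) == 2241-02-21
! 5. dial pin(d→2140-04-18) == 2140-04-18
! 6. vault cull(p→/smegu) == ok
! 7. dial pin(d→2076-03-25) == 2076-03-25
! 8. dial roll(n→321) == 2077-02-09
! 9. vault openup(p→/grunepla/smu) == baciziz
! 10. vault jot(p→/grunepla/bro, c→crojum) == created

Answer: 2062-03-18


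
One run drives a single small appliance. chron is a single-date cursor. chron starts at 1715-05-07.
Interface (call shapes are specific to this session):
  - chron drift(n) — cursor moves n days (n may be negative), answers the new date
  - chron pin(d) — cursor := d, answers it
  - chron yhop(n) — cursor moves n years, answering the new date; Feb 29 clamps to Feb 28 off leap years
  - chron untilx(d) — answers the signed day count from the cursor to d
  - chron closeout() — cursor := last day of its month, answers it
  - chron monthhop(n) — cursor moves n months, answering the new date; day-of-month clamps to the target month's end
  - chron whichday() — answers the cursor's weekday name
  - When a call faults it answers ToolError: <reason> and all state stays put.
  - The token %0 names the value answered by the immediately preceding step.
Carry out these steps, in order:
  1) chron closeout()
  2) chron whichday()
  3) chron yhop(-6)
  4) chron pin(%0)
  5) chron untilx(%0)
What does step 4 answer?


Act: chron closeout[]
Obs: 1715-05-31
Act: chron whichday[]
Obs: Friday
Act: chron yhop[n→-6]
Obs: 1709-05-31
Act: chron pin[d→%0]
Obs: 1709-05-31
Act: chron untilx[d→%0]
Obs: 0

Answer: 1709-05-31


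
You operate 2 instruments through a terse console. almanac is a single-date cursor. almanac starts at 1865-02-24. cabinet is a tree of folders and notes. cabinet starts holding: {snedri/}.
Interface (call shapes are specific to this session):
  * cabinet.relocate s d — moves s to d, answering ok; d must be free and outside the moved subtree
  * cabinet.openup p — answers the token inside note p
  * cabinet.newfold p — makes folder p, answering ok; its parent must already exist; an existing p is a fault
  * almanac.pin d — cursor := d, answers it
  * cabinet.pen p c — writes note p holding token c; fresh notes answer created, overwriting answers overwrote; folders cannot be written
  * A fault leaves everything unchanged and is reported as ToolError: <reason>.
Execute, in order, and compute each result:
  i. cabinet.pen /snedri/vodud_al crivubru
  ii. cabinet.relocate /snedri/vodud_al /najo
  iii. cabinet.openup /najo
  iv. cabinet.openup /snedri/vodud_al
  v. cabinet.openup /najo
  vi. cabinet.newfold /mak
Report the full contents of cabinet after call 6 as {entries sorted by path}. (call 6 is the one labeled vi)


Answer: {mak/, najo=crivubru, snedri/}

Derivation:
! 1. cabinet.pen(p→/snedri/vodud_al, c→crivubru) == created
! 2. cabinet.relocate(s→/snedri/vodud_al, d→/najo) == ok
! 3. cabinet.openup(p→/najo) == crivubru
! 4. cabinet.openup(p→/snedri/vodud_al) == ToolError: not found
! 5. cabinet.openup(p→/najo) == crivubru
! 6. cabinet.newfold(p→/mak) == ok


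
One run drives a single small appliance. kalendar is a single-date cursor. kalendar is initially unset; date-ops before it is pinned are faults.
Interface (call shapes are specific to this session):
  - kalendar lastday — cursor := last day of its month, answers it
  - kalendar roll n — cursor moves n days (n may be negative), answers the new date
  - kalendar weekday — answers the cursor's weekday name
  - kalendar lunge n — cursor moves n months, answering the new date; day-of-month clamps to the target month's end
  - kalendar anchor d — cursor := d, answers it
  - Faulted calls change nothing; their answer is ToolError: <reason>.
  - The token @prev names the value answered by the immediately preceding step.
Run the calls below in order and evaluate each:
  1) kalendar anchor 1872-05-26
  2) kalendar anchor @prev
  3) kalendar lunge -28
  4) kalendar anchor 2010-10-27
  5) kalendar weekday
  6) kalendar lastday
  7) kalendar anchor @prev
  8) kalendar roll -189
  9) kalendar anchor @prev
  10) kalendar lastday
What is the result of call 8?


Calling kalendar anchor with d→1872-05-26: 1872-05-26.
Now I run kalendar anchor with d→@prev, — result: 1872-05-26.
Now I run kalendar lunge with n→-28, — result: 1870-01-26.
I use kalendar anchor with d→2010-10-27: 2010-10-27.
Using kalendar weekday(), yielding Wednesday.
Then kalendar lastday(), giving 2010-10-31.
Then kalendar anchor with d→@prev, giving 2010-10-31.
I invoke kalendar roll with n→-189, which returns 2010-04-25.
I use kalendar anchor with d→@prev: 2010-04-25.
Invoking kalendar lastday(), giving 2010-04-30.

Answer: 2010-04-25


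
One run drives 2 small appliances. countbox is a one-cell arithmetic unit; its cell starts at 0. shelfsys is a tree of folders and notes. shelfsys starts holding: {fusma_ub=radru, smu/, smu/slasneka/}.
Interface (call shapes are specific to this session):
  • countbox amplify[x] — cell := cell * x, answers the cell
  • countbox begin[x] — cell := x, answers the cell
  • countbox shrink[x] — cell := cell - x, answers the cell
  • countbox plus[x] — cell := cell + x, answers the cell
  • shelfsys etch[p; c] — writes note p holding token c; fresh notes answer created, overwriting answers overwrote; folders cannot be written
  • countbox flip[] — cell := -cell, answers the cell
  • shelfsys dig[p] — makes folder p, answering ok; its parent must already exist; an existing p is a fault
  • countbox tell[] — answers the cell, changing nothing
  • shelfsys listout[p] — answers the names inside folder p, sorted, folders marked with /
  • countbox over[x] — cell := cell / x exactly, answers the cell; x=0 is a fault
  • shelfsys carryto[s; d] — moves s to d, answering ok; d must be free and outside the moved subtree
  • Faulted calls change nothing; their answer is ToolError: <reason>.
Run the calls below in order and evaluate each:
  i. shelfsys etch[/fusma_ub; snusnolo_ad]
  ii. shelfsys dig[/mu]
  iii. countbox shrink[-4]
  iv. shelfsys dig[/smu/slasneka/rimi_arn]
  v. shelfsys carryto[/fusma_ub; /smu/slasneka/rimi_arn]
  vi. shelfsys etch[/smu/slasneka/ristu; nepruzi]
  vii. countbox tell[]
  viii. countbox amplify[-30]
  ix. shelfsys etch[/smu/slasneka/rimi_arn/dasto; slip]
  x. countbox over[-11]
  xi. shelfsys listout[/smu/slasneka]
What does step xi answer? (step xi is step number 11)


% shelfsys etch(p=/fusma_ub, c=snusnolo_ad) => overwrote
% shelfsys dig(p=/mu) => ok
% countbox shrink(x=-4) => 4
% shelfsys dig(p=/smu/slasneka/rimi_arn) => ok
% shelfsys carryto(s=/fusma_ub, d=/smu/slasneka/rimi_arn) => ToolError: exists
% shelfsys etch(p=/smu/slasneka/ristu, c=nepruzi) => created
% countbox tell() => 4
% countbox amplify(x=-30) => -120
% shelfsys etch(p=/smu/slasneka/rimi_arn/dasto, c=slip) => created
% countbox over(x=-11) => 120/11
% shelfsys listout(p=/smu/slasneka) => [rimi_arn/, ristu]

Answer: [rimi_arn/, ristu]


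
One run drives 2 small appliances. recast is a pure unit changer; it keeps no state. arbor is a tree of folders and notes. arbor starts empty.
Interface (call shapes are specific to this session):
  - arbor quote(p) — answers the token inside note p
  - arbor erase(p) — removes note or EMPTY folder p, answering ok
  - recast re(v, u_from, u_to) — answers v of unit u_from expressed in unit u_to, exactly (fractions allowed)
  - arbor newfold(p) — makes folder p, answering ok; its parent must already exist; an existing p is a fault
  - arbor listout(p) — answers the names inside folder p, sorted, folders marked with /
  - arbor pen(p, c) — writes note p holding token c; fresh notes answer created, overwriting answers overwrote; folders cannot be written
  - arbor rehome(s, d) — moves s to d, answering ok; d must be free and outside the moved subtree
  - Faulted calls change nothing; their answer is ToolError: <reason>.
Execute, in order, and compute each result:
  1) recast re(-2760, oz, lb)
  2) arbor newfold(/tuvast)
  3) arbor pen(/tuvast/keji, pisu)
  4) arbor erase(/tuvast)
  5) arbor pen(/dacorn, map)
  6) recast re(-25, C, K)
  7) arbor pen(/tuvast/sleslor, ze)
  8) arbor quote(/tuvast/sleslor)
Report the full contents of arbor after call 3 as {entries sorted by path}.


Answer: {tuvast/, tuvast/keji=pisu}

Derivation:
Calling recast re on v=-2760, u_from=oz, u_to=lb, and get -345/2.
I try arbor newfold on p=/tuvast, yielding ok.
I use arbor pen on p=/tuvast/keji, c=pisu, yielding created.
I invoke arbor erase on p=/tuvast, which returns ToolError: not empty.
I use arbor pen on p=/dacorn, c=map, and observe created.
Invoking recast re on v=-25, u_from=C, u_to=K, — result: 4963/20.
Calling arbor pen on p=/tuvast/sleslor, c=ze: created.
I call arbor quote on p=/tuvast/sleslor, — result: ze.


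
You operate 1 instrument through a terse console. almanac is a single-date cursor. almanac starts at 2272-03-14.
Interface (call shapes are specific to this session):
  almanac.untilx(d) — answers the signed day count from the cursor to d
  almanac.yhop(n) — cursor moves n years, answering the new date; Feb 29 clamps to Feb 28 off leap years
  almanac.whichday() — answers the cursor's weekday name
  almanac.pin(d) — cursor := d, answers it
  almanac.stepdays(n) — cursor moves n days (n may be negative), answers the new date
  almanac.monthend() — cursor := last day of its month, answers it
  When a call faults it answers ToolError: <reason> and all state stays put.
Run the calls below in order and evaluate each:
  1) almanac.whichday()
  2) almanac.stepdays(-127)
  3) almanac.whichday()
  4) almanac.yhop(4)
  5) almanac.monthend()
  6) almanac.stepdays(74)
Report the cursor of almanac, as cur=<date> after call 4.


# 1. almanac.whichday() => Thursday
# 2. almanac.stepdays(n→-127) => 2271-11-08
# 3. almanac.whichday() => Wednesday
# 4. almanac.yhop(n→4) => 2275-11-08
# 5. almanac.monthend() => 2275-11-30
# 6. almanac.stepdays(n→74) => 2276-02-12

Answer: cur=2275-11-08


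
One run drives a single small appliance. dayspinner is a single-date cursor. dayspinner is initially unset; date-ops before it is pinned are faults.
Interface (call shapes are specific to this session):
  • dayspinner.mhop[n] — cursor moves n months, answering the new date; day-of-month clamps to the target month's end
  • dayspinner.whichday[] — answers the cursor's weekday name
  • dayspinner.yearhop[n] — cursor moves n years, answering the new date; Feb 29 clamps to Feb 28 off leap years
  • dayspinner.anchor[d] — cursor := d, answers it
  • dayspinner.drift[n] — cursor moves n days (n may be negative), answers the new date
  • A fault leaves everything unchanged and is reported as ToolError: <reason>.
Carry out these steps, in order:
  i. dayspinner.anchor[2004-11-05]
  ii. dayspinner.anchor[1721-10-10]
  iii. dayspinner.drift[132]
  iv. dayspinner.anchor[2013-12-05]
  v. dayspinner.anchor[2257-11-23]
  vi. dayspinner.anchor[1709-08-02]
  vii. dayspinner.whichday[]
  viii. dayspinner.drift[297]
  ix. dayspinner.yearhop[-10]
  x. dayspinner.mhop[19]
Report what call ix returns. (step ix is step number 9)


! 1. dayspinner.anchor(d: 2004-11-05) ~> 2004-11-05
! 2. dayspinner.anchor(d: 1721-10-10) ~> 1721-10-10
! 3. dayspinner.drift(n: 132) ~> 1722-02-19
! 4. dayspinner.anchor(d: 2013-12-05) ~> 2013-12-05
! 5. dayspinner.anchor(d: 2257-11-23) ~> 2257-11-23
! 6. dayspinner.anchor(d: 1709-08-02) ~> 1709-08-02
! 7. dayspinner.whichday() ~> Friday
! 8. dayspinner.drift(n: 297) ~> 1710-05-26
! 9. dayspinner.yearhop(n: -10) ~> 1700-05-26
! 10. dayspinner.mhop(n: 19) ~> 1701-12-26

Answer: 1700-05-26


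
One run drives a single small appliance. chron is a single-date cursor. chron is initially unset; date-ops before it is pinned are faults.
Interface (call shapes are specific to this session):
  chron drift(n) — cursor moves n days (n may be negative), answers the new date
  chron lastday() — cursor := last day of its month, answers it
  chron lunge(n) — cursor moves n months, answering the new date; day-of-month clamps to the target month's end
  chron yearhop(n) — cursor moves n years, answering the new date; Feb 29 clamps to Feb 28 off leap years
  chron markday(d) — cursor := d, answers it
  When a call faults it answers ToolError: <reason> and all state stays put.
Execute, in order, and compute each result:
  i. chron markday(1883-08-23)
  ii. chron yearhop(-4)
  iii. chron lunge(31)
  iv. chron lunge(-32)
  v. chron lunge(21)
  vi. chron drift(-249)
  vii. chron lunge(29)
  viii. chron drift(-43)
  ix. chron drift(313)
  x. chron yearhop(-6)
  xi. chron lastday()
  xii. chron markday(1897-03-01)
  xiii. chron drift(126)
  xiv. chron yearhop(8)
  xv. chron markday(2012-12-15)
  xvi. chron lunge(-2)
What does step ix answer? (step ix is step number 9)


> chron markday d→1883-08-23
= 1883-08-23
> chron yearhop n→-4
= 1879-08-23
> chron lunge n→31
= 1882-03-23
> chron lunge n→-32
= 1879-07-23
> chron lunge n→21
= 1881-04-23
> chron drift n→-249
= 1880-08-17
> chron lunge n→29
= 1883-01-17
> chron drift n→-43
= 1882-12-05
> chron drift n→313
= 1883-10-14
> chron yearhop n→-6
= 1877-10-14
> chron lastday
= 1877-10-31
> chron markday d→1897-03-01
= 1897-03-01
> chron drift n→126
= 1897-07-05
> chron yearhop n→8
= 1905-07-05
> chron markday d→2012-12-15
= 2012-12-15
> chron lunge n→-2
= 2012-10-15

Answer: 1883-10-14


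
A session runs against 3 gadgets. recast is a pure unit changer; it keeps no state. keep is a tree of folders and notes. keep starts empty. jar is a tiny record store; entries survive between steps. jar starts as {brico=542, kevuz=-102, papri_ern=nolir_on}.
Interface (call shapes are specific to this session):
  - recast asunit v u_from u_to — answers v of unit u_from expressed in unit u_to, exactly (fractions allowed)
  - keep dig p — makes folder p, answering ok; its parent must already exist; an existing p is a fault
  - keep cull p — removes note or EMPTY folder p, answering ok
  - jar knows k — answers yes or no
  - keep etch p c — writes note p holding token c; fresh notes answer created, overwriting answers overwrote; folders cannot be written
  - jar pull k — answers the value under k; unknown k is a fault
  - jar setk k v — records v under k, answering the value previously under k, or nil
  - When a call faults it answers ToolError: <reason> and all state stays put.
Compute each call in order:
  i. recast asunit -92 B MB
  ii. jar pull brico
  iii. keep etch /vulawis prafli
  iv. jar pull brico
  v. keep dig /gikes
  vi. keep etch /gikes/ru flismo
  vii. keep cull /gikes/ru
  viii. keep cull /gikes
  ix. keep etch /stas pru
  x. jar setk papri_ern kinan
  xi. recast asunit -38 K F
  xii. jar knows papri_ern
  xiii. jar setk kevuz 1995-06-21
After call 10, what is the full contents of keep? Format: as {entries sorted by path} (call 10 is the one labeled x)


Answer: {stas=pru, vulawis=prafli}

Derivation:
→ recast asunit(v=-92, u_from=B, u_to=MB)
← -23/250000
→ jar pull(k=brico)
← 542
→ keep etch(p=/vulawis, c=prafli)
← created
→ jar pull(k=brico)
← 542
→ keep dig(p=/gikes)
← ok
→ keep etch(p=/gikes/ru, c=flismo)
← created
→ keep cull(p=/gikes/ru)
← ok
→ keep cull(p=/gikes)
← ok
→ keep etch(p=/stas, c=pru)
← created
→ jar setk(k=papri_ern, v=kinan)
← nolir_on
→ recast asunit(v=-38, u_from=K, u_to=F)
← -52807/100
→ jar knows(k=papri_ern)
← yes
→ jar setk(k=kevuz, v=1995-06-21)
← -102


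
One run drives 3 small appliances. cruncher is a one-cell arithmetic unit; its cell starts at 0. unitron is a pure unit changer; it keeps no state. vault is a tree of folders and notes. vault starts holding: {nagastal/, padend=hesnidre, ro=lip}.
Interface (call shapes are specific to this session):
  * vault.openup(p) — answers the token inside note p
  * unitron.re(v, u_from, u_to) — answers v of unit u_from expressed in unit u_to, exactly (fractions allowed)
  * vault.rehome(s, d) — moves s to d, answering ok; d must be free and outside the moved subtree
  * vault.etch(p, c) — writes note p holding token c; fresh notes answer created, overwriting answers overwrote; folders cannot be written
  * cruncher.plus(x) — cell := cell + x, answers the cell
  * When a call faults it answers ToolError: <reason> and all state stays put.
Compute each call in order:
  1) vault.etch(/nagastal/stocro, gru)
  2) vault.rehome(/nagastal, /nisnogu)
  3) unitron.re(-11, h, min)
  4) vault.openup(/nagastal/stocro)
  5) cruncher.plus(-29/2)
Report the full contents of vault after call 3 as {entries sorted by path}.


Answer: {nisnogu/, nisnogu/stocro=gru, padend=hesnidre, ro=lip}

Derivation:
Act: vault.etch[p=/nagastal/stocro; c=gru]
Obs: created
Act: vault.rehome[s=/nagastal; d=/nisnogu]
Obs: ok
Act: unitron.re[v=-11; u_from=h; u_to=min]
Obs: -660
Act: vault.openup[p=/nagastal/stocro]
Obs: ToolError: not found
Act: cruncher.plus[x=-29/2]
Obs: -29/2


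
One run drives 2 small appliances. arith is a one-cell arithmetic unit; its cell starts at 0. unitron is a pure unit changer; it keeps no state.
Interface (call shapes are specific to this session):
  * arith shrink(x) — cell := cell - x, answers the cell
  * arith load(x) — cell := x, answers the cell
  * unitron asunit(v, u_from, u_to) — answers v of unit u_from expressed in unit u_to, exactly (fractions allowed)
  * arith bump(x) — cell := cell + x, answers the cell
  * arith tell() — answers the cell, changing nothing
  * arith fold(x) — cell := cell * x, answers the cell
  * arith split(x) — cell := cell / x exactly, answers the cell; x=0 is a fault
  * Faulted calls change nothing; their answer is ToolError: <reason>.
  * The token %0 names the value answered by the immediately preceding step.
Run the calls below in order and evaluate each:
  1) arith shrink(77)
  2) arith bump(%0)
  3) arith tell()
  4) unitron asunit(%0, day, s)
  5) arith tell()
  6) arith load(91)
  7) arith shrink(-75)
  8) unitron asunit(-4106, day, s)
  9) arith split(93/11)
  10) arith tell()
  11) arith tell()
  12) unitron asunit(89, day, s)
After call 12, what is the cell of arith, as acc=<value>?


Answer: acc=1826/93

Derivation:
% 1. arith shrink(77) ~> -77
% 2. arith bump(%0) ~> -154
% 3. arith tell() ~> -154
% 4. unitron asunit(%0, day, s) ~> -13305600
% 5. arith tell() ~> -154
% 6. arith load(91) ~> 91
% 7. arith shrink(-75) ~> 166
% 8. unitron asunit(-4106, day, s) ~> -354758400
% 9. arith split(93/11) ~> 1826/93
% 10. arith tell() ~> 1826/93
% 11. arith tell() ~> 1826/93
% 12. unitron asunit(89, day, s) ~> 7689600


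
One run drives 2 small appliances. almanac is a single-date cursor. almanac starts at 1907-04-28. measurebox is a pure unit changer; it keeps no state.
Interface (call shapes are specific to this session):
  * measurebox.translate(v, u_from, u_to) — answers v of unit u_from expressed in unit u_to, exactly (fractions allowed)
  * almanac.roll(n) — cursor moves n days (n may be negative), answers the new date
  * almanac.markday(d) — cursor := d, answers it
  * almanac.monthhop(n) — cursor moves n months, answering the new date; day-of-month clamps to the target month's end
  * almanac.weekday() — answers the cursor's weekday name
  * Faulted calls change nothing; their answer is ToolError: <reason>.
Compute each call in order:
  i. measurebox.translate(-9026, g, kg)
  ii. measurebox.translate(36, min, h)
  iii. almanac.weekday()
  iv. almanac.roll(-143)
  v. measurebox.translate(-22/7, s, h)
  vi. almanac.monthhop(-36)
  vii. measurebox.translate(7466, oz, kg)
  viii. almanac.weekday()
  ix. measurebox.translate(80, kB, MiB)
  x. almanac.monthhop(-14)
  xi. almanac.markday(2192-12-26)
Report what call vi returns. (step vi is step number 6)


Answer: 1903-12-06

Derivation:
-> measurebox.translate(v=-9026, u_from=g, u_to=kg)
<- -4513/500
-> measurebox.translate(v=36, u_from=min, u_to=h)
<- 3/5
-> almanac.weekday()
<- Sunday
-> almanac.roll(n=-143)
<- 1906-12-06
-> measurebox.translate(v=-22/7, u_from=s, u_to=h)
<- -11/12600
-> almanac.monthhop(n=-36)
<- 1903-12-06
-> measurebox.translate(v=7466, u_from=oz, u_to=kg)
<- 169326031721/800000000
-> almanac.weekday()
<- Sunday
-> measurebox.translate(v=80, u_from=kB, u_to=MiB)
<- 625/8192
-> almanac.monthhop(n=-14)
<- 1902-10-06
-> almanac.markday(d=2192-12-26)
<- 2192-12-26


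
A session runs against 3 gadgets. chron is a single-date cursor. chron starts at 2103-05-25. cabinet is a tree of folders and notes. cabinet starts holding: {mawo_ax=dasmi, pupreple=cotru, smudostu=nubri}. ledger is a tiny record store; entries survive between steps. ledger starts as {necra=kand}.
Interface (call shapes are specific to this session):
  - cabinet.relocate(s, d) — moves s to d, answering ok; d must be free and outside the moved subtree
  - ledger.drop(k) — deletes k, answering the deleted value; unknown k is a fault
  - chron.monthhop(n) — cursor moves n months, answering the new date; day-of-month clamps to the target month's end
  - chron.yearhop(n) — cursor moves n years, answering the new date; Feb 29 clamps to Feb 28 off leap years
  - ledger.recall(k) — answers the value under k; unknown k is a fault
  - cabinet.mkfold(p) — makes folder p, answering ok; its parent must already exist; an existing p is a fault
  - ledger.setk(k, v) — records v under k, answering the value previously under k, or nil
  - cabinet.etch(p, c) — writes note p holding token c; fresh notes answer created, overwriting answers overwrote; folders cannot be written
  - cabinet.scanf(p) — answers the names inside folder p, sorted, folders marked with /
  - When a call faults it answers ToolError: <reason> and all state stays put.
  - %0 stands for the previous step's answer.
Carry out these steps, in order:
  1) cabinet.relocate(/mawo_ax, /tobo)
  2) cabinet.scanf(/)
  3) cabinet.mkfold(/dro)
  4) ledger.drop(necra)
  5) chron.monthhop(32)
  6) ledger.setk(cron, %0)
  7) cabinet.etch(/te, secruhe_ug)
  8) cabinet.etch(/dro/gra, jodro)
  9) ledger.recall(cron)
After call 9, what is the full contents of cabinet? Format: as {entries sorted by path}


Calling cabinet.relocate passing /mawo_ax, /tobo, → ok.
Calling cabinet.scanf passing /, yielding [pupreple, smudostu, tobo].
Calling cabinet.mkfold passing /dro, → ok.
I run ledger.drop passing necra, giving kand.
Now I run chron.monthhop passing 32, giving 2106-01-25.
Invoking ledger.setk passing cron, %0, which returns nil.
I use cabinet.etch passing /te, secruhe_ug, which returns created.
I call cabinet.etch passing /dro/gra, jodro, — result: created.
I call ledger.recall passing cron: 2106-01-25.

Answer: {dro/, dro/gra=jodro, pupreple=cotru, smudostu=nubri, te=secruhe_ug, tobo=dasmi}


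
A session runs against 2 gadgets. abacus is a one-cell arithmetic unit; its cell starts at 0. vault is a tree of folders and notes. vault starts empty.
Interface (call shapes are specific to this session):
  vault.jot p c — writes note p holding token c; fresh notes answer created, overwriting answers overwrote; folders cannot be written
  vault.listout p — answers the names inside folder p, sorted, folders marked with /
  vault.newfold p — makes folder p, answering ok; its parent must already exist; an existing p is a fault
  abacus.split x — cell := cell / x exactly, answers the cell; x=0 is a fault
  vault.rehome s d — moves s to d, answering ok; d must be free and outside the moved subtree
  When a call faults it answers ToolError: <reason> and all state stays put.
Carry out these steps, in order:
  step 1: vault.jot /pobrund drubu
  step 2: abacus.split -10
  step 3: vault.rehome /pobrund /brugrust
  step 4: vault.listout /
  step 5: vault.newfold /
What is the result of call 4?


Using vault.jot passing p: /pobrund, c: drubu, and get created.
Calling abacus.split passing x: -10, and get 0.
I run vault.rehome passing s: /pobrund, d: /brugrust, → ok.
Invoking vault.listout passing p: /, and get [brugrust].
Next I call vault.newfold passing p: /, giving ToolError: exists.

Answer: [brugrust]


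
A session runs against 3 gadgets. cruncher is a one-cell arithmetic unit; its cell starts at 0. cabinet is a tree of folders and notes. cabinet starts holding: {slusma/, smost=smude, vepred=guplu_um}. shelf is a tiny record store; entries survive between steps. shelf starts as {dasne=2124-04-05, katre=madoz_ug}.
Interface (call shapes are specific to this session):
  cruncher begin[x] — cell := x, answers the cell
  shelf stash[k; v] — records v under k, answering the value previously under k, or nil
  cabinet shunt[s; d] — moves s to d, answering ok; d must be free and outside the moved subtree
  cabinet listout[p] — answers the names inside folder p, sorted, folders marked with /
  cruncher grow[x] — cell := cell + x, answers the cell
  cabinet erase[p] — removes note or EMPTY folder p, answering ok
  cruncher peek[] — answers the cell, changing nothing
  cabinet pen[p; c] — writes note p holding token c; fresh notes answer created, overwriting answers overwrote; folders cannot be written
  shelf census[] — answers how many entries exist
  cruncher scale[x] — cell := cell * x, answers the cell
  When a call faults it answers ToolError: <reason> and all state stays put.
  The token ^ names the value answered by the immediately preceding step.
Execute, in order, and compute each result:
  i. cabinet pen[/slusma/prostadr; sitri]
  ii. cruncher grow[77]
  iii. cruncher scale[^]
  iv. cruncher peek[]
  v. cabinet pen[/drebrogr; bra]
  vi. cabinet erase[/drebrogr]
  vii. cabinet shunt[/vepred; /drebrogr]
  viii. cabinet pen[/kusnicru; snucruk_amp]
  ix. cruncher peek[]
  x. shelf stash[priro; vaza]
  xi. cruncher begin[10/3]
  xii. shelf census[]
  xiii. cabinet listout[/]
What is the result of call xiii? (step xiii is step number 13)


Answer: [drebrogr, kusnicru, slusma/, smost]

Derivation:
# 1. cabinet pen(p=/slusma/prostadr, c=sitri) == created
# 2. cruncher grow(x=77) == 77
# 3. cruncher scale(x=^) == 5929
# 4. cruncher peek() == 5929
# 5. cabinet pen(p=/drebrogr, c=bra) == created
# 6. cabinet erase(p=/drebrogr) == ok
# 7. cabinet shunt(s=/vepred, d=/drebrogr) == ok
# 8. cabinet pen(p=/kusnicru, c=snucruk_amp) == created
# 9. cruncher peek() == 5929
# 10. shelf stash(k=priro, v=vaza) == nil
# 11. cruncher begin(x=10/3) == 10/3
# 12. shelf census() == 3
# 13. cabinet listout(p=/) == [drebrogr, kusnicru, slusma/, smost]


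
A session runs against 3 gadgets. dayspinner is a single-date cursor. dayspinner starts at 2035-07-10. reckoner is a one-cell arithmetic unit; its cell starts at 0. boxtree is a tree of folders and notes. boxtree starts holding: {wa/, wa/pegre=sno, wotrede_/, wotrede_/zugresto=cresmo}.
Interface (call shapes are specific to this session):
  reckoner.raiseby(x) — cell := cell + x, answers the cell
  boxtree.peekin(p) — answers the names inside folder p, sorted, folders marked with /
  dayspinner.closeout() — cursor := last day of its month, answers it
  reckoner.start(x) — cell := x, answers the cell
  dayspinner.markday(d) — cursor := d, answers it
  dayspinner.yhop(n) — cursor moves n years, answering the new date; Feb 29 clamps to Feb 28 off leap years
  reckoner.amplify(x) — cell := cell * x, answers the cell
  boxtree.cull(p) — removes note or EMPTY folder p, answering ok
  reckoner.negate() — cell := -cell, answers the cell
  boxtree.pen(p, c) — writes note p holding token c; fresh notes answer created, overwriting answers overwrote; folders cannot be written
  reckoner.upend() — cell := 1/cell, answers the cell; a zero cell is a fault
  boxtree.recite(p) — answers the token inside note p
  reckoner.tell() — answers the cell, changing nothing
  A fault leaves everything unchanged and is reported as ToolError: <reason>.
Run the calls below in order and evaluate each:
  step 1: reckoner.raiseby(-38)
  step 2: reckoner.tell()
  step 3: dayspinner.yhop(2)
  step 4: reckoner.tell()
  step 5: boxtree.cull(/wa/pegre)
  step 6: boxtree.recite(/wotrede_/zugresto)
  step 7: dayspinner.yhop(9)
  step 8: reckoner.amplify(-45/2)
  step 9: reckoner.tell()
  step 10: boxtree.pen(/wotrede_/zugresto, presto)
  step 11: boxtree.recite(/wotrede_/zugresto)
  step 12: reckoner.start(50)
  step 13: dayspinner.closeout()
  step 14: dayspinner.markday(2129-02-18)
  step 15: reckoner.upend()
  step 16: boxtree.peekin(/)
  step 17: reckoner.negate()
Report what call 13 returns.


Act: raiseby[x: -38]
Obs: -38
Act: tell[]
Obs: -38
Act: yhop[n: 2]
Obs: 2037-07-10
Act: tell[]
Obs: -38
Act: cull[p: /wa/pegre]
Obs: ok
Act: recite[p: /wotrede_/zugresto]
Obs: cresmo
Act: yhop[n: 9]
Obs: 2046-07-10
Act: amplify[x: -45/2]
Obs: 855
Act: tell[]
Obs: 855
Act: pen[p: /wotrede_/zugresto; c: presto]
Obs: overwrote
Act: recite[p: /wotrede_/zugresto]
Obs: presto
Act: start[x: 50]
Obs: 50
Act: closeout[]
Obs: 2046-07-31
Act: markday[d: 2129-02-18]
Obs: 2129-02-18
Act: upend[]
Obs: 1/50
Act: peekin[p: /]
Obs: [wa/, wotrede_/]
Act: negate[]
Obs: -1/50

Answer: 2046-07-31


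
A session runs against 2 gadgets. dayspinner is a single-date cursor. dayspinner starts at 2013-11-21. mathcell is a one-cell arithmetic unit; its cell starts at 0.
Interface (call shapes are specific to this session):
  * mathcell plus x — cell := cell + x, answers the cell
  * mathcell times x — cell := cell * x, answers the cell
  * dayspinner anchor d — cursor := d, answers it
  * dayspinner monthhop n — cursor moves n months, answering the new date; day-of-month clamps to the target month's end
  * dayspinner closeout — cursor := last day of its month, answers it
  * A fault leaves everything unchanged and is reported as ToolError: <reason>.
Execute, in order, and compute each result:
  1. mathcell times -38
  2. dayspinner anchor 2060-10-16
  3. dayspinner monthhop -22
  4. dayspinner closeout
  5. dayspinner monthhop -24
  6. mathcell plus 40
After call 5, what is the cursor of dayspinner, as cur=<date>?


Answer: cur=2056-12-31

Derivation:
→ mathcell times(x=-38)
← 0
→ dayspinner anchor(d=2060-10-16)
← 2060-10-16
→ dayspinner monthhop(n=-22)
← 2058-12-16
→ dayspinner closeout()
← 2058-12-31
→ dayspinner monthhop(n=-24)
← 2056-12-31
→ mathcell plus(x=40)
← 40


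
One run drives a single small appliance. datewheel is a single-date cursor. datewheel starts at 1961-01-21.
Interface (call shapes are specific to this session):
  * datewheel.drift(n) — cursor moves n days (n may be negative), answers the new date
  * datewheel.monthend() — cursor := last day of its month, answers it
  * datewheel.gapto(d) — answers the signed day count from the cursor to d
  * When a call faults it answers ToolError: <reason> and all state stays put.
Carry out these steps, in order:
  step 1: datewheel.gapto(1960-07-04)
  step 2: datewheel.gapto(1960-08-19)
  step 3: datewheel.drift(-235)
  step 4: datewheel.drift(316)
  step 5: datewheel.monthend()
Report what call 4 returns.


~$ datewheel.gapto 1960-07-04
[out] -201
~$ datewheel.gapto 1960-08-19
[out] -155
~$ datewheel.drift -235
[out] 1960-05-31
~$ datewheel.drift 316
[out] 1961-04-12
~$ datewheel.monthend
[out] 1961-04-30

Answer: 1961-04-12


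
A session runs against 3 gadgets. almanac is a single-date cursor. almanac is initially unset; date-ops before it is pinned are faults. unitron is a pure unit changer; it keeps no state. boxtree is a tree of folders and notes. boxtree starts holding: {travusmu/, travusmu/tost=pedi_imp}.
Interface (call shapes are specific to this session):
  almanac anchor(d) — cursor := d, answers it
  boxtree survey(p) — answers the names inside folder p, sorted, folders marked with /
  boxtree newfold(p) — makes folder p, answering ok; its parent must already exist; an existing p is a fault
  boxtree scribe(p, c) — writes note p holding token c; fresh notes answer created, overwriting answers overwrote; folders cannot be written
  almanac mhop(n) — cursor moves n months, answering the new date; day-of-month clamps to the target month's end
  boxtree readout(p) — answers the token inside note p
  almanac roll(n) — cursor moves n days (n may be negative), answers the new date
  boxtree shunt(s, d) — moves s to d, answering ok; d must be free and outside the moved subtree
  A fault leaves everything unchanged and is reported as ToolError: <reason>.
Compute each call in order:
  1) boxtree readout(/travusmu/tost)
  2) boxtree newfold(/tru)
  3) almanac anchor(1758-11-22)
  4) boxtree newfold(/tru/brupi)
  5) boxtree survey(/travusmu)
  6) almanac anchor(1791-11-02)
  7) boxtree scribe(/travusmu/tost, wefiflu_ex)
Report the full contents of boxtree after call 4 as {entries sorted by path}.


Now I run boxtree readout(p='/travusmu/tost'), which returns pedi_imp.
I invoke boxtree newfold(p='/tru'), giving ok.
I invoke almanac anchor(d='1758-11-22'), and get 1758-11-22.
Next I call boxtree newfold(p='/tru/brupi'), → ok.
I try boxtree survey(p='/travusmu'), which returns [tost].
I use almanac anchor(d='1791-11-02'), giving 1791-11-02.
Invoking boxtree scribe(p='/travusmu/tost', c='wefiflu_ex'), which returns overwrote.

Answer: {travusmu/, travusmu/tost=pedi_imp, tru/, tru/brupi/}


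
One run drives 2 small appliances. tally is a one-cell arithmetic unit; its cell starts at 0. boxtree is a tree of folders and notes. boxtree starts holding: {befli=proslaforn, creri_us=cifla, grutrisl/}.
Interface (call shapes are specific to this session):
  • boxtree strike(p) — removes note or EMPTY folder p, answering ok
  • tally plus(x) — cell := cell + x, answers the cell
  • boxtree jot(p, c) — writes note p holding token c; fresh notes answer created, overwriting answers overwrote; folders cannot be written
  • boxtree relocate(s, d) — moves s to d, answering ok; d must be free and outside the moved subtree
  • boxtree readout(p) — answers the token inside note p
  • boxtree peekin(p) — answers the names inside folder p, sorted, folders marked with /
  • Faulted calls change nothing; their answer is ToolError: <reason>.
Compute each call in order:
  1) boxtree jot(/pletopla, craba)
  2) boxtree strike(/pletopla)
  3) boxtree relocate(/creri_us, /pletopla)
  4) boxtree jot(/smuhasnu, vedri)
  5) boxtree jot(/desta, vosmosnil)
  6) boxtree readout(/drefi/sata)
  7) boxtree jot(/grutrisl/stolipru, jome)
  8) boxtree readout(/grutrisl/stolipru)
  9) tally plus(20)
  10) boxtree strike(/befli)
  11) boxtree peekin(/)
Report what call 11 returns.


Answer: [desta, grutrisl/, pletopla, smuhasnu]

Derivation:
>>> boxtree jot p=/pletopla c=craba
  created
>>> boxtree strike p=/pletopla
  ok
>>> boxtree relocate s=/creri_us d=/pletopla
  ok
>>> boxtree jot p=/smuhasnu c=vedri
  created
>>> boxtree jot p=/desta c=vosmosnil
  created
>>> boxtree readout p=/drefi/sata
  ToolError: not found
>>> boxtree jot p=/grutrisl/stolipru c=jome
  created
>>> boxtree readout p=/grutrisl/stolipru
  jome
>>> tally plus x=20
  20
>>> boxtree strike p=/befli
  ok
>>> boxtree peekin p=/
  [desta, grutrisl/, pletopla, smuhasnu]
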